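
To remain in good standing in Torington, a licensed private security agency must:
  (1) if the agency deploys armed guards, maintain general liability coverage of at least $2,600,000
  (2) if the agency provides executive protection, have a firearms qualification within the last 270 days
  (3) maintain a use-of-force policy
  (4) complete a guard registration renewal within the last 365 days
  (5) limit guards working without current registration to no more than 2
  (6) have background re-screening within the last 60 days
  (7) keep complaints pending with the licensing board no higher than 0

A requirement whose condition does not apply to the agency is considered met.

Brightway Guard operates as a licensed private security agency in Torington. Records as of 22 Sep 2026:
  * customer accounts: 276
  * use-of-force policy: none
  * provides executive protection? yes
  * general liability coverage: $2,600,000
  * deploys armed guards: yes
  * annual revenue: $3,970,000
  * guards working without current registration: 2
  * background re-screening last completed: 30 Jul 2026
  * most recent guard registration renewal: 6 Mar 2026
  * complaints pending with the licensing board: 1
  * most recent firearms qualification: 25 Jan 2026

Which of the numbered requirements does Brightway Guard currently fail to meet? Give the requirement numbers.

1. condition 'deploys armed guards' holds; general liability coverage $2,600,000 ≥ $2,600,000 → met
2. condition 'provides executive protection' holds; firearms qualification 240 days ago vs limit 270 → met
3. use-of-force policy absent → not met
4. guard registration renewal 200 days ago vs limit 365 → met
5. guards working without current registration 2 ≤ 2 → met
6. background re-screening 54 days ago vs limit 60 → met
7. complaints pending with the licensing board 1 > 0 → not met
Not met: 3, 7

3, 7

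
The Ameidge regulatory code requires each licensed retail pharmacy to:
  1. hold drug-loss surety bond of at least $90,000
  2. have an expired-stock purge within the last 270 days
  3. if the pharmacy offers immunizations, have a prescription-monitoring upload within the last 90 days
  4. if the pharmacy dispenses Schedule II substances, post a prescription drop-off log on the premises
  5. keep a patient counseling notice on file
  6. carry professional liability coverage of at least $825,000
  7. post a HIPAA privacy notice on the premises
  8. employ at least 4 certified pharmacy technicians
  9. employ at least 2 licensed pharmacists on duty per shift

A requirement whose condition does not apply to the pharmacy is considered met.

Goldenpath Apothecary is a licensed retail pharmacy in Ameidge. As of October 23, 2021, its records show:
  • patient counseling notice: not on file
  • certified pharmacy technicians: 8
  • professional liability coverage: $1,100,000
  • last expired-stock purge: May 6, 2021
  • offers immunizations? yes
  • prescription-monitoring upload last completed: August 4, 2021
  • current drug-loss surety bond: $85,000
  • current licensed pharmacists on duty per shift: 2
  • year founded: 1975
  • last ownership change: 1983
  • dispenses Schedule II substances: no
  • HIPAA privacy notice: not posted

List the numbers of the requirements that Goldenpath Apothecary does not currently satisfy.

1. drug-loss surety bond $85,000 < $90,000 → not met
2. expired-stock purge 170 days ago vs limit 270 → met
3. condition 'offers immunizations' holds; prescription-monitoring upload 80 days ago vs limit 90 → met
4. condition 'dispenses Schedule II substances' does not hold → requirement n/a → met
5. patient counseling notice absent → not met
6. professional liability coverage $1,100,000 ≥ $825,000 → met
7. HIPAA privacy notice absent → not met
8. certified pharmacy technicians 8 ≥ 4 → met
9. licensed pharmacists on duty per shift 2 ≥ 2 → met
Not met: 1, 5, 7

1, 5, 7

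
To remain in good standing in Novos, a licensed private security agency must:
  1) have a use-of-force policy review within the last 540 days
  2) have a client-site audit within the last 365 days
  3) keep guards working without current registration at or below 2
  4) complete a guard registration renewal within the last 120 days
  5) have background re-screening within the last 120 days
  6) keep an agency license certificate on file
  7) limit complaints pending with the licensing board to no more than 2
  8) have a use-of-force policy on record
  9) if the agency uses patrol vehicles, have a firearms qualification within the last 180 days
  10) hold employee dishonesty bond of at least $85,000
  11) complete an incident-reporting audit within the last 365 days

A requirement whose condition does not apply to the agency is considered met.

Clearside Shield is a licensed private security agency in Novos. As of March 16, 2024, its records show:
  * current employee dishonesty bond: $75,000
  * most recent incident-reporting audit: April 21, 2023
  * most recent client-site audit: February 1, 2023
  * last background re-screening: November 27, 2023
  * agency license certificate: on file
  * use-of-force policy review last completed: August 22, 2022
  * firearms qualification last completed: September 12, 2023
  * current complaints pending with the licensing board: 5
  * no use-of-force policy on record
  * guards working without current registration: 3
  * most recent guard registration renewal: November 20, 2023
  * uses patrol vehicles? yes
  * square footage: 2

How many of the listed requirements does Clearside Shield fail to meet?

1. use-of-force policy review 572 days ago vs limit 540 → not met
2. client-site audit 409 days ago vs limit 365 → not met
3. guards working without current registration 3 > 2 → not met
4. guard registration renewal 117 days ago vs limit 120 → met
5. background re-screening 110 days ago vs limit 120 → met
6. agency license certificate present → met
7. complaints pending with the licensing board 5 > 2 → not met
8. use-of-force policy absent → not met
9. condition 'uses patrol vehicles' holds; firearms qualification 186 days ago vs limit 180 → not met
10. employee dishonesty bond $75,000 < $85,000 → not met
11. incident-reporting audit 330 days ago vs limit 365 → met
Not met: 7 of 11

7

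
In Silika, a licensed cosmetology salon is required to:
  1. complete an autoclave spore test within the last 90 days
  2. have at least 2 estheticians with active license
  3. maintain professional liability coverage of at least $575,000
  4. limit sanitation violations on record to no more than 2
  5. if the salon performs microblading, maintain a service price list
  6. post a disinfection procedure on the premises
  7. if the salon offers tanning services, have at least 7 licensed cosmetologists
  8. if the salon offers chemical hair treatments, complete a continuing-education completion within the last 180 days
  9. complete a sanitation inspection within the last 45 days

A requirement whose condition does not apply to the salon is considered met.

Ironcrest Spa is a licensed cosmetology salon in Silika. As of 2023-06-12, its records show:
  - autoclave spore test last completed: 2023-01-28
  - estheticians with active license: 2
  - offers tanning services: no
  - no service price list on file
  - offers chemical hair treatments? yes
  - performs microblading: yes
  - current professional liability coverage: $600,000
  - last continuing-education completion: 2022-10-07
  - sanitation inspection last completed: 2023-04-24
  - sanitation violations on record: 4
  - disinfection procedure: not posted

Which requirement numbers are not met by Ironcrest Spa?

1, 4, 5, 6, 8, 9

1. autoclave spore test 135 days ago vs limit 90 → not met
2. estheticians with active license 2 ≥ 2 → met
3. professional liability coverage $600,000 ≥ $575,000 → met
4. sanitation violations on record 4 > 2 → not met
5. condition 'performs microblading' holds; service price list absent → not met
6. disinfection procedure absent → not met
7. condition 'offers tanning services' does not hold → requirement n/a → met
8. condition 'offers chemical hair treatments' holds; continuing-education completion 248 days ago vs limit 180 → not met
9. sanitation inspection 49 days ago vs limit 45 → not met
Not met: 1, 4, 5, 6, 8, 9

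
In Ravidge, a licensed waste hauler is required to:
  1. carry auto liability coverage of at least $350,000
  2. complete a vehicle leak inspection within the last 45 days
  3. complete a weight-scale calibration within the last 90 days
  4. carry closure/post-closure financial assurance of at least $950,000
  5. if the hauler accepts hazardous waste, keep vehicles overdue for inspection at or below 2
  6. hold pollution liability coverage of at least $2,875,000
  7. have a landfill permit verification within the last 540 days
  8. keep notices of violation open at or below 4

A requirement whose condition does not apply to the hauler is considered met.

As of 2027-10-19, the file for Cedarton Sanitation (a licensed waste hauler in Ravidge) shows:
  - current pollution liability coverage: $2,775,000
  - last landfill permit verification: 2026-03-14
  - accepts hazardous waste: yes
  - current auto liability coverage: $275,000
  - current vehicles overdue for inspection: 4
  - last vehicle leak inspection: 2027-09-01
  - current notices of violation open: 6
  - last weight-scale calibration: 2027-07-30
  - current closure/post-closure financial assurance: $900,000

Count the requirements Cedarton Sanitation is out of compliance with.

1. auto liability coverage $275,000 < $350,000 → not met
2. vehicle leak inspection 48 days ago vs limit 45 → not met
3. weight-scale calibration 81 days ago vs limit 90 → met
4. closure/post-closure financial assurance $900,000 < $950,000 → not met
5. condition 'accepts hazardous waste' holds; vehicles overdue for inspection 4 > 2 → not met
6. pollution liability coverage $2,775,000 < $2,875,000 → not met
7. landfill permit verification 584 days ago vs limit 540 → not met
8. notices of violation open 6 > 4 → not met
Not met: 7 of 8

7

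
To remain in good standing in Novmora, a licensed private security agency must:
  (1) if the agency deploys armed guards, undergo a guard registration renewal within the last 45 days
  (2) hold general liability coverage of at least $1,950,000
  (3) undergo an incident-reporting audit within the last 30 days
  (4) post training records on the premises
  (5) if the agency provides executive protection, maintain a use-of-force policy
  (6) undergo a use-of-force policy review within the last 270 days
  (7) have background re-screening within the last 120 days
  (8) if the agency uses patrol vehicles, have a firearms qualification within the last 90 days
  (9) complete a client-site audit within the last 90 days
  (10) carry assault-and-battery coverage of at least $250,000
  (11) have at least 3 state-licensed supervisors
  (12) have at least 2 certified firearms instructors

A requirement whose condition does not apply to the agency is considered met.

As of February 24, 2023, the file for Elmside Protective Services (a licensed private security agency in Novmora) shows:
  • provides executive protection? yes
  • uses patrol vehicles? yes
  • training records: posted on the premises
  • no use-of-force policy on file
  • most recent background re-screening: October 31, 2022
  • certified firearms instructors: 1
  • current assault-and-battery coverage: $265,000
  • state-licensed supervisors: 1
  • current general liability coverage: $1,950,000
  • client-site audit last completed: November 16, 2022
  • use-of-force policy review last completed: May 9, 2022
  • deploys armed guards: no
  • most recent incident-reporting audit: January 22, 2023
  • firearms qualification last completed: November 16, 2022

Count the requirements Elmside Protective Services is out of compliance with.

1. condition 'deploys armed guards' does not hold → requirement n/a → met
2. general liability coverage $1,950,000 ≥ $1,950,000 → met
3. incident-reporting audit 33 days ago vs limit 30 → not met
4. training records present → met
5. condition 'provides executive protection' holds; use-of-force policy absent → not met
6. use-of-force policy review 291 days ago vs limit 270 → not met
7. background re-screening 116 days ago vs limit 120 → met
8. condition 'uses patrol vehicles' holds; firearms qualification 100 days ago vs limit 90 → not met
9. client-site audit 100 days ago vs limit 90 → not met
10. assault-and-battery coverage $265,000 ≥ $250,000 → met
11. state-licensed supervisors 1 < 3 → not met
12. certified firearms instructors 1 < 2 → not met
Not met: 7 of 12

7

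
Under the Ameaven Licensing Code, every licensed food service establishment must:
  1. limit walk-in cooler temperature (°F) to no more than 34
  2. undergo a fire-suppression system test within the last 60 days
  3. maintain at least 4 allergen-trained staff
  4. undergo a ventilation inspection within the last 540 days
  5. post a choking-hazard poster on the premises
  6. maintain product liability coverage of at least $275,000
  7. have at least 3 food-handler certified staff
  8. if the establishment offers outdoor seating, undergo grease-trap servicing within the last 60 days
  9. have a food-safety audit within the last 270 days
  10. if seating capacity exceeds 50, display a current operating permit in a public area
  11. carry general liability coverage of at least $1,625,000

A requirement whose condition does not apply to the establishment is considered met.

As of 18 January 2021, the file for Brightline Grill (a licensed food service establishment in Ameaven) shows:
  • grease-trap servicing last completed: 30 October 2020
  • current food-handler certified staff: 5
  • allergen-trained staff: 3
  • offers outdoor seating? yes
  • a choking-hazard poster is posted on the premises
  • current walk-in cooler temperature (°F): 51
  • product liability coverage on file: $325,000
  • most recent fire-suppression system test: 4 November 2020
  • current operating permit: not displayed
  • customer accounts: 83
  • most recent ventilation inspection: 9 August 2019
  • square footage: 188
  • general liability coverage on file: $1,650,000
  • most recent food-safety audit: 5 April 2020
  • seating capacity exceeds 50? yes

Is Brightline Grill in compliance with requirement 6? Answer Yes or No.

6. product liability coverage $325,000 ≥ $275,000 → met

Yes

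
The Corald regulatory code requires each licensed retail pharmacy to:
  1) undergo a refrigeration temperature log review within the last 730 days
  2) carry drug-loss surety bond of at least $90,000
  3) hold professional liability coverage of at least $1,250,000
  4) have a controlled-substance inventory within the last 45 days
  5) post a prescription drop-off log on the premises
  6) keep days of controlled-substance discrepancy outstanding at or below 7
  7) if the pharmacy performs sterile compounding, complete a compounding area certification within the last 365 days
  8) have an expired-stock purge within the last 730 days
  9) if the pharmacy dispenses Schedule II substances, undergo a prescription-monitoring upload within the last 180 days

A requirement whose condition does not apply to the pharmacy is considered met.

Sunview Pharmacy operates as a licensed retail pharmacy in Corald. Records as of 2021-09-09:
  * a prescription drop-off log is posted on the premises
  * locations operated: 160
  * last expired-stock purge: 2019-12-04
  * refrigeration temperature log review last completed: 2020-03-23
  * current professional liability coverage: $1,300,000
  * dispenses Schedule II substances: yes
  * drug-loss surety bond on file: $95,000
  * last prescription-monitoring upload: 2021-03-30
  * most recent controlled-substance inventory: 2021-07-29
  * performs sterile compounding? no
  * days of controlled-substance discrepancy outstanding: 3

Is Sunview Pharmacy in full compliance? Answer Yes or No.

1. refrigeration temperature log review 535 days ago vs limit 730 → met
2. drug-loss surety bond $95,000 ≥ $90,000 → met
3. professional liability coverage $1,300,000 ≥ $1,250,000 → met
4. controlled-substance inventory 42 days ago vs limit 45 → met
5. prescription drop-off log present → met
6. days of controlled-substance discrepancy outstanding 3 ≤ 7 → met
7. condition 'performs sterile compounding' does not hold → requirement n/a → met
8. expired-stock purge 645 days ago vs limit 730 → met
9. condition 'dispenses Schedule II substances' holds; prescription-monitoring upload 163 days ago vs limit 180 → met
All met.

Yes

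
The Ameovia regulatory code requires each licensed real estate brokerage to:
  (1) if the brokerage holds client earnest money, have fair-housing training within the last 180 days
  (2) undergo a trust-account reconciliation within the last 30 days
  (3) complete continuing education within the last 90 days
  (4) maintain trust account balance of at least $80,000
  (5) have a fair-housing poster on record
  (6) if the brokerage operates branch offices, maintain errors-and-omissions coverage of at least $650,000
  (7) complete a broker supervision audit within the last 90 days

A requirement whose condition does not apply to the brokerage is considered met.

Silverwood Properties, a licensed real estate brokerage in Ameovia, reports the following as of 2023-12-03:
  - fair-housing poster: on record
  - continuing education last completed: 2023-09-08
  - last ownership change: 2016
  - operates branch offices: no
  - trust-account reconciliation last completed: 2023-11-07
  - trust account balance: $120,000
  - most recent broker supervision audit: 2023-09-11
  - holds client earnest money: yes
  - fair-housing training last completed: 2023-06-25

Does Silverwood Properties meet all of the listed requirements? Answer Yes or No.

1. condition 'holds client earnest money' holds; fair-housing training 161 days ago vs limit 180 → met
2. trust-account reconciliation 26 days ago vs limit 30 → met
3. continuing education 86 days ago vs limit 90 → met
4. trust account balance $120,000 ≥ $80,000 → met
5. fair-housing poster present → met
6. condition 'operates branch offices' does not hold → requirement n/a → met
7. broker supervision audit 83 days ago vs limit 90 → met
All met.

Yes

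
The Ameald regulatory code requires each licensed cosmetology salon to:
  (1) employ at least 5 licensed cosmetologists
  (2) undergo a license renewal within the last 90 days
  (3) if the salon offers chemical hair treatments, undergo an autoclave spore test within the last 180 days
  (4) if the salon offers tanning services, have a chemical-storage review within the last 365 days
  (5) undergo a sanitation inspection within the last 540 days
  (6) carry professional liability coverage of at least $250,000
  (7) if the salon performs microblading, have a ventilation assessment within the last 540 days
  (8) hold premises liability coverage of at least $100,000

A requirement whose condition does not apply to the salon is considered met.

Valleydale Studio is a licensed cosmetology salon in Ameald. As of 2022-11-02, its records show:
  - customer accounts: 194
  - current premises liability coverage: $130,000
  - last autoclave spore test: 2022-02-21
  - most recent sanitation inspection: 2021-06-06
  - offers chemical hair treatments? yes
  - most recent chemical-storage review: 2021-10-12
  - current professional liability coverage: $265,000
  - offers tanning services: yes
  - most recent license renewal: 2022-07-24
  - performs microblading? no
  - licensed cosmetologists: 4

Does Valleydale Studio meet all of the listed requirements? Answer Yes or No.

1. licensed cosmetologists 4 < 5 → not met
2. license renewal 101 days ago vs limit 90 → not met
3. condition 'offers chemical hair treatments' holds; autoclave spore test 254 days ago vs limit 180 → not met
4. condition 'offers tanning services' holds; chemical-storage review 386 days ago vs limit 365 → not met
5. sanitation inspection 514 days ago vs limit 540 → met
6. professional liability coverage $265,000 ≥ $250,000 → met
7. condition 'performs microblading' does not hold → requirement n/a → met
8. premises liability coverage $130,000 ≥ $100,000 → met
Not met: 1, 2, 3, 4

No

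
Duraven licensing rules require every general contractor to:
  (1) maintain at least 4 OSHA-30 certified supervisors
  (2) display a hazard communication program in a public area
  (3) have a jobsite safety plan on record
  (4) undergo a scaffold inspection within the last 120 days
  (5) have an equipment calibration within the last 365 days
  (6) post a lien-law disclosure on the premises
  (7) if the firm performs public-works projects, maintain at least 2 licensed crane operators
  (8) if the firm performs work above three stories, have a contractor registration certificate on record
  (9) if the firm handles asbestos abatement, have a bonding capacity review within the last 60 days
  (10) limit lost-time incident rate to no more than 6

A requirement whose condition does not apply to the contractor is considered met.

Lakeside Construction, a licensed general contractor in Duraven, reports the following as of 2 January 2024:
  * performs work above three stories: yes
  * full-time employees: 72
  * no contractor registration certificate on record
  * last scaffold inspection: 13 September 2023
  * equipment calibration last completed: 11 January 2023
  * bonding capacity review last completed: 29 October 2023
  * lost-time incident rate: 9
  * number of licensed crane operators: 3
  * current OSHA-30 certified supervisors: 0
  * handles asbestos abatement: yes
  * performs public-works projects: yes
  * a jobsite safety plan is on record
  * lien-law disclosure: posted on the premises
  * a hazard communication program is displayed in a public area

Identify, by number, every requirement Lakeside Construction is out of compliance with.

1, 8, 9, 10

1. OSHA-30 certified supervisors 0 < 4 → not met
2. hazard communication program present → met
3. jobsite safety plan present → met
4. scaffold inspection 111 days ago vs limit 120 → met
5. equipment calibration 356 days ago vs limit 365 → met
6. lien-law disclosure present → met
7. condition 'performs public-works projects' holds; licensed crane operators 3 ≥ 2 → met
8. condition 'performs work above three stories' holds; contractor registration certificate absent → not met
9. condition 'handles asbestos abatement' holds; bonding capacity review 65 days ago vs limit 60 → not met
10. lost-time incident rate 9 > 6 → not met
Not met: 1, 8, 9, 10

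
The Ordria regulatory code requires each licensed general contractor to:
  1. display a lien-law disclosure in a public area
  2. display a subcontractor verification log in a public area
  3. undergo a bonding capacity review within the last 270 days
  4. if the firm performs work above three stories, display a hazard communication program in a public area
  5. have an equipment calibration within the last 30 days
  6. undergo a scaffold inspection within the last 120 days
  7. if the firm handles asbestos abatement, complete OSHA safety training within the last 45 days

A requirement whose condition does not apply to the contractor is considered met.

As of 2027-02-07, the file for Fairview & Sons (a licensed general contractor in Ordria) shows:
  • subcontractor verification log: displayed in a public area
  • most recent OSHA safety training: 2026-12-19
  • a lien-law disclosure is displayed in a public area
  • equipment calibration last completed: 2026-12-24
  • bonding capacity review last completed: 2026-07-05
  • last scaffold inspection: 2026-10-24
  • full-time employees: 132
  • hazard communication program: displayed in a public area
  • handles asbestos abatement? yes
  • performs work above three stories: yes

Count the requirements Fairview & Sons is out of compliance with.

1. lien-law disclosure present → met
2. subcontractor verification log present → met
3. bonding capacity review 217 days ago vs limit 270 → met
4. condition 'performs work above three stories' holds; hazard communication program present → met
5. equipment calibration 45 days ago vs limit 30 → not met
6. scaffold inspection 106 days ago vs limit 120 → met
7. condition 'handles asbestos abatement' holds; OSHA safety training 50 days ago vs limit 45 → not met
Not met: 2 of 7

2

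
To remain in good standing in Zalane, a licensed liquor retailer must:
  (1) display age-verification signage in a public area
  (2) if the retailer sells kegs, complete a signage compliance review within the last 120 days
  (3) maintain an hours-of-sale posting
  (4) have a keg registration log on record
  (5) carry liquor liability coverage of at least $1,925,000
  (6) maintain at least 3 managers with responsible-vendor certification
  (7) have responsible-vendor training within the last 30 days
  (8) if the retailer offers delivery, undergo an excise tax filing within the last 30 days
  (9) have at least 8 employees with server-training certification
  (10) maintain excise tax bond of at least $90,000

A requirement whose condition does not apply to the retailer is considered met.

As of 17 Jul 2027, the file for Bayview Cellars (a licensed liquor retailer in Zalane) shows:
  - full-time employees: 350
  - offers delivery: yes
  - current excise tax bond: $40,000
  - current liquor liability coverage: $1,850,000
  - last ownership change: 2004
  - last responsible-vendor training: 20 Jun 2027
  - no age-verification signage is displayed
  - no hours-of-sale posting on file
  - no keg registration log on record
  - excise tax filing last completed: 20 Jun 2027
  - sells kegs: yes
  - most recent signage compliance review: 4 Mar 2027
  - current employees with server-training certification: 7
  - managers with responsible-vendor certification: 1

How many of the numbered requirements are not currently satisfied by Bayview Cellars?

1. age-verification signage absent → not met
2. condition 'sells kegs' holds; signage compliance review 135 days ago vs limit 120 → not met
3. hours-of-sale posting absent → not met
4. keg registration log absent → not met
5. liquor liability coverage $1,850,000 < $1,925,000 → not met
6. managers with responsible-vendor certification 1 < 3 → not met
7. responsible-vendor training 27 days ago vs limit 30 → met
8. condition 'offers delivery' holds; excise tax filing 27 days ago vs limit 30 → met
9. employees with server-training certification 7 < 8 → not met
10. excise tax bond $40,000 < $90,000 → not met
Not met: 8 of 10

8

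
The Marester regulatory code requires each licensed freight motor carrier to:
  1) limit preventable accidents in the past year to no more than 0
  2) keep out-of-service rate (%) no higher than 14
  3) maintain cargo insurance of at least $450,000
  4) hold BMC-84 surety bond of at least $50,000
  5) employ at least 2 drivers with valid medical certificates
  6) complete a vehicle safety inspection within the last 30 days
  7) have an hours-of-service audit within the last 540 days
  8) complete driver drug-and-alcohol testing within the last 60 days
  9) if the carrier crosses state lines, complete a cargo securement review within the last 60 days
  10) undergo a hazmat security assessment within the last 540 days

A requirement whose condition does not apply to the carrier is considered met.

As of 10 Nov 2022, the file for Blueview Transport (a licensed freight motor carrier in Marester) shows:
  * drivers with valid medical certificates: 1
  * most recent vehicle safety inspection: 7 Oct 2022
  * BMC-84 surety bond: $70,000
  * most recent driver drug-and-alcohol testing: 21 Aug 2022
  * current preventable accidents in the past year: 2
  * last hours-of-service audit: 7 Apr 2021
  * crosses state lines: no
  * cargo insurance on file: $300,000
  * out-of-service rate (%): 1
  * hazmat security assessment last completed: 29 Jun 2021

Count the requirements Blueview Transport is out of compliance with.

1. preventable accidents in the past year 2 > 0 → not met
2. out-of-service rate (%) 1 ≤ 14 → met
3. cargo insurance $300,000 < $450,000 → not met
4. BMC-84 surety bond $70,000 ≥ $50,000 → met
5. drivers with valid medical certificates 1 < 2 → not met
6. vehicle safety inspection 34 days ago vs limit 30 → not met
7. hours-of-service audit 582 days ago vs limit 540 → not met
8. driver drug-and-alcohol testing 81 days ago vs limit 60 → not met
9. condition 'crosses state lines' does not hold → requirement n/a → met
10. hazmat security assessment 499 days ago vs limit 540 → met
Not met: 6 of 10

6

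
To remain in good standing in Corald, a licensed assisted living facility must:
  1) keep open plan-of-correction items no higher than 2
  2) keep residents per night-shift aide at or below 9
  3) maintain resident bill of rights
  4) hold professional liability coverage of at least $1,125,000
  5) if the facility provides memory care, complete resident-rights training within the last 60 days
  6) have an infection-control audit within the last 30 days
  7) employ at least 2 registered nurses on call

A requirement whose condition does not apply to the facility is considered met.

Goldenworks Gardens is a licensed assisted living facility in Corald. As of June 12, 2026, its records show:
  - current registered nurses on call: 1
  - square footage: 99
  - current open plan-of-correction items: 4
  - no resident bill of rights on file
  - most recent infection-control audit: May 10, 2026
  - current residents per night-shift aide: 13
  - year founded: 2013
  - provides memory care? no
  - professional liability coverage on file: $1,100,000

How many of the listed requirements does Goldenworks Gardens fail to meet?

6

1. open plan-of-correction items 4 > 2 → not met
2. residents per night-shift aide 13 > 9 → not met
3. resident bill of rights absent → not met
4. professional liability coverage $1,100,000 < $1,125,000 → not met
5. condition 'provides memory care' does not hold → requirement n/a → met
6. infection-control audit 33 days ago vs limit 30 → not met
7. registered nurses on call 1 < 2 → not met
Not met: 6 of 7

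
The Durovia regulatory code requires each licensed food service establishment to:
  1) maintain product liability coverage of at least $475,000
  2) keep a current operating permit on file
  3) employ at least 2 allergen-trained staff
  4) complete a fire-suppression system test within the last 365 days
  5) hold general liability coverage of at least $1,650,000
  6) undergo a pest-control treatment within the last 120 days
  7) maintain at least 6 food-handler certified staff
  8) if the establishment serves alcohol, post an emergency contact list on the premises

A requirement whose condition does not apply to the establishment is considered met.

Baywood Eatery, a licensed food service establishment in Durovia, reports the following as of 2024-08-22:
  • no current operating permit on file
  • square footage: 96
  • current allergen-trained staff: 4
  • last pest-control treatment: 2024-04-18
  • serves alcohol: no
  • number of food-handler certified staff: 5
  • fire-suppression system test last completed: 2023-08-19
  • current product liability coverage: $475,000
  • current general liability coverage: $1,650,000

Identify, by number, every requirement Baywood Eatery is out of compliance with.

1. product liability coverage $475,000 ≥ $475,000 → met
2. current operating permit absent → not met
3. allergen-trained staff 4 ≥ 2 → met
4. fire-suppression system test 369 days ago vs limit 365 → not met
5. general liability coverage $1,650,000 ≥ $1,650,000 → met
6. pest-control treatment 126 days ago vs limit 120 → not met
7. food-handler certified staff 5 < 6 → not met
8. condition 'serves alcohol' does not hold → requirement n/a → met
Not met: 2, 4, 6, 7

2, 4, 6, 7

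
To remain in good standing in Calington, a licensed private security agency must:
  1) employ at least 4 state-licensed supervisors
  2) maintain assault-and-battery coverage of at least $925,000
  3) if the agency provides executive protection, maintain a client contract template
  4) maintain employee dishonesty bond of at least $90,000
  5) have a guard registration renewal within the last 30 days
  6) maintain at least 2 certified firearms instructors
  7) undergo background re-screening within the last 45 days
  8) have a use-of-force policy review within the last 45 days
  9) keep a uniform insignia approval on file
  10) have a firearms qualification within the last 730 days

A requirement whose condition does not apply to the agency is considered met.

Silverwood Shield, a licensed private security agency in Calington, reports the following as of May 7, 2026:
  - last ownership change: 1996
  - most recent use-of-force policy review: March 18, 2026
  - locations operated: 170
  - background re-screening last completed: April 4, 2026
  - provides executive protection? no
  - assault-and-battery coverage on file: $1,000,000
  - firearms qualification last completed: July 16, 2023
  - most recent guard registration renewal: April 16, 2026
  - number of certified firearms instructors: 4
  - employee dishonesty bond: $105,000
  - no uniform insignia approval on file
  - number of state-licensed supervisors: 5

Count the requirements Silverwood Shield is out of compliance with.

3

1. state-licensed supervisors 5 ≥ 4 → met
2. assault-and-battery coverage $1,000,000 ≥ $925,000 → met
3. condition 'provides executive protection' does not hold → requirement n/a → met
4. employee dishonesty bond $105,000 ≥ $90,000 → met
5. guard registration renewal 21 days ago vs limit 30 → met
6. certified firearms instructors 4 ≥ 2 → met
7. background re-screening 33 days ago vs limit 45 → met
8. use-of-force policy review 50 days ago vs limit 45 → not met
9. uniform insignia approval absent → not met
10. firearms qualification 1026 days ago vs limit 730 → not met
Not met: 3 of 10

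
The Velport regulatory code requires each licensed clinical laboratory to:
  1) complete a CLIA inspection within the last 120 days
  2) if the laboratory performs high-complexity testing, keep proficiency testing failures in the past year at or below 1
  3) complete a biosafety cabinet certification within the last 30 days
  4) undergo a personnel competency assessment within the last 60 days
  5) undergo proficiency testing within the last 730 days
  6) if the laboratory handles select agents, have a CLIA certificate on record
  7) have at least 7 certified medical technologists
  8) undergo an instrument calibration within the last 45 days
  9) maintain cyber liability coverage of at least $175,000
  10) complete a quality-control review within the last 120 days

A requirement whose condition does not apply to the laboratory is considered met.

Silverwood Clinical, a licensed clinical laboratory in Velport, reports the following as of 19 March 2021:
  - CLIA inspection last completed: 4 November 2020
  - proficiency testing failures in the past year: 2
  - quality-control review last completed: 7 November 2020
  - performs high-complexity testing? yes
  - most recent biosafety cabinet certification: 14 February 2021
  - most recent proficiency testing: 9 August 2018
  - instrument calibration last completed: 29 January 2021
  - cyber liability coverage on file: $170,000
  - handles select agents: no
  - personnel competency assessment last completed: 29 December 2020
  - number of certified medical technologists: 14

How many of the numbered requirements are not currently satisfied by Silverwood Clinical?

8

1. CLIA inspection 135 days ago vs limit 120 → not met
2. condition 'performs high-complexity testing' holds; proficiency testing failures in the past year 2 > 1 → not met
3. biosafety cabinet certification 33 days ago vs limit 30 → not met
4. personnel competency assessment 80 days ago vs limit 60 → not met
5. proficiency testing 953 days ago vs limit 730 → not met
6. condition 'handles select agents' does not hold → requirement n/a → met
7. certified medical technologists 14 ≥ 7 → met
8. instrument calibration 49 days ago vs limit 45 → not met
9. cyber liability coverage $170,000 < $175,000 → not met
10. quality-control review 132 days ago vs limit 120 → not met
Not met: 8 of 10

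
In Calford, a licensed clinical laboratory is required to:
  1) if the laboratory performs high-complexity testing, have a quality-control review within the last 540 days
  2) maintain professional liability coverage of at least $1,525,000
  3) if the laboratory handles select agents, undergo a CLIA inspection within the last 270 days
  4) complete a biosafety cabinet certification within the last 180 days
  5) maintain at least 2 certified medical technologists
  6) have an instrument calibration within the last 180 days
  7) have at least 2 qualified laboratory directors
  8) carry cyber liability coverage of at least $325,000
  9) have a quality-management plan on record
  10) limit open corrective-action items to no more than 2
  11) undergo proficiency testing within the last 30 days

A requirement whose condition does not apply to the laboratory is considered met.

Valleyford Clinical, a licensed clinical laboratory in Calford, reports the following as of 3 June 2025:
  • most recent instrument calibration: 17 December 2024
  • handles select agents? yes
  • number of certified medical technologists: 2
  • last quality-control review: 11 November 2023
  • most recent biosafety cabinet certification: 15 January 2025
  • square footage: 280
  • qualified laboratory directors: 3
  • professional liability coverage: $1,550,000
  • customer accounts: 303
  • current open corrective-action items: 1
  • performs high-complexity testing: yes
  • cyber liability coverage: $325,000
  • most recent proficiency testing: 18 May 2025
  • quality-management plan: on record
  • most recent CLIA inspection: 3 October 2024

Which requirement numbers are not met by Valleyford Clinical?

1

1. condition 'performs high-complexity testing' holds; quality-control review 570 days ago vs limit 540 → not met
2. professional liability coverage $1,550,000 ≥ $1,525,000 → met
3. condition 'handles select agents' holds; CLIA inspection 243 days ago vs limit 270 → met
4. biosafety cabinet certification 139 days ago vs limit 180 → met
5. certified medical technologists 2 ≥ 2 → met
6. instrument calibration 168 days ago vs limit 180 → met
7. qualified laboratory directors 3 ≥ 2 → met
8. cyber liability coverage $325,000 ≥ $325,000 → met
9. quality-management plan present → met
10. open corrective-action items 1 ≤ 2 → met
11. proficiency testing 16 days ago vs limit 30 → met
Not met: 1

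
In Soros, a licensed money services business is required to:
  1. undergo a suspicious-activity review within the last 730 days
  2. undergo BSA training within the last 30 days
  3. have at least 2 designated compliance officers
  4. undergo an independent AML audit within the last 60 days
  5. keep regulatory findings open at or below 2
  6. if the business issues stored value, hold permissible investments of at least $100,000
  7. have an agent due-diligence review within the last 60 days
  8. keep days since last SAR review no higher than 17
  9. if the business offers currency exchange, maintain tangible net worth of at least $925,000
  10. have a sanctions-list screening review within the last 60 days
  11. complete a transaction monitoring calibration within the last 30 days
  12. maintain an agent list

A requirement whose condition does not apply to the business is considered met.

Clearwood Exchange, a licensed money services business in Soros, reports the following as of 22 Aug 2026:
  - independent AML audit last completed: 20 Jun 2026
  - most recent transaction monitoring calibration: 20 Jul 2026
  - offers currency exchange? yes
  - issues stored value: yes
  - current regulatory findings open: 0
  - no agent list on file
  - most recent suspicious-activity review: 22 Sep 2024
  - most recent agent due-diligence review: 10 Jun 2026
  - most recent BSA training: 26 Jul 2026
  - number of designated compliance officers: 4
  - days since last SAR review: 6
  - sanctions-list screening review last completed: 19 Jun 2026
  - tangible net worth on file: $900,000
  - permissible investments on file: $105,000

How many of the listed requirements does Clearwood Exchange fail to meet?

1. suspicious-activity review 699 days ago vs limit 730 → met
2. BSA training 27 days ago vs limit 30 → met
3. designated compliance officers 4 ≥ 2 → met
4. independent AML audit 63 days ago vs limit 60 → not met
5. regulatory findings open 0 ≤ 2 → met
6. condition 'issues stored value' holds; permissible investments $105,000 ≥ $100,000 → met
7. agent due-diligence review 73 days ago vs limit 60 → not met
8. days since last SAR review 6 ≤ 17 → met
9. condition 'offers currency exchange' holds; tangible net worth $900,000 < $925,000 → not met
10. sanctions-list screening review 64 days ago vs limit 60 → not met
11. transaction monitoring calibration 33 days ago vs limit 30 → not met
12. agent list absent → not met
Not met: 6 of 12

6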